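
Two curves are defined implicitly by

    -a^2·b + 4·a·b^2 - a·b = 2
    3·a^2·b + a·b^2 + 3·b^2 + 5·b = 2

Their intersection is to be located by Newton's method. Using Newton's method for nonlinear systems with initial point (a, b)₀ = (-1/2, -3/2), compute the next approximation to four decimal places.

At (-1/2, -3/2): F = (-6.8750, -5.0000).
Jacobian J = [[-2·a·b + 4·b^2 - b, -a^2 + 8·a·b - a], [6·a·b + b^2, 3·a^2 + 2·a·b + 6·b + 5]].
At the point, J = [[9.0000, 6.2500], [6.7500, -1.7500]] (det J = -57.9375).
Solving J·Δ = −F gives Δ = (0.7470, 0.0243).
Then the next iterate is (a, b)₁ = (0.2470, -1.4757).

(0.2470, -1.4757)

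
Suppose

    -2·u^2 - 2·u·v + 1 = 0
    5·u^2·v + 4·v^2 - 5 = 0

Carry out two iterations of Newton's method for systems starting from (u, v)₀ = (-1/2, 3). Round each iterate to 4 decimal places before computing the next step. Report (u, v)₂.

(0.2692, 1.2819)

At (-1/2, 3): F = (3.5000, 34.7500).
Jacobian J = [[-4·u - 2·v, -2·u], [10·u·v, 5·u^2 + 8·v]].
At the point, J = [[-4.0000, 1.0000], [-15.0000, 25.2500]] (det J = -86.0000).
Solving J·Δ = −F gives Δ = (0.6235, -1.0058).
Then the next iterate is (u, v)₁ = (0.1235, 1.9942).
Round to (0.1235, 1.9942) and repeat: F = (0.476928, 11.059415), J = [[-4.4824, -0.2470], [2.462837, 16.029861]].
Δ = (0.1457, -0.7123), so (u, v)₂ = (0.2692, 1.2819).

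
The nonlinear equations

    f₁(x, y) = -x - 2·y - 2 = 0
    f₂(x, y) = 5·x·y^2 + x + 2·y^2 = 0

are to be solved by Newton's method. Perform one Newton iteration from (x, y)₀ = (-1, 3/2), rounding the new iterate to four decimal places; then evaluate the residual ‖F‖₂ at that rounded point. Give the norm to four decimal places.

1.8400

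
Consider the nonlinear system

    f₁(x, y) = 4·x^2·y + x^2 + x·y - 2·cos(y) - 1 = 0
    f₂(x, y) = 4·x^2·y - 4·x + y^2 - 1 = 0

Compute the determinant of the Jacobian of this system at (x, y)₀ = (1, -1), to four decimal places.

25.8047

J = [[8·x·y + 2·x + y, 4·x^2 + x + 2·sin(y)], [8·x·y - 4, 4·x^2 + 2·y]].
At the point, J = [[-7.0000, 3.317058], [-12.0000, 2.0000]].
det J = 25.8047.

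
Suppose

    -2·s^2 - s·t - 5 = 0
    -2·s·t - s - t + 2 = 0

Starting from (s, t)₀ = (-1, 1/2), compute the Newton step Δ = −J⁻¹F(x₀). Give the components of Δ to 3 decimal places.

(1.818, 0.136)

At (-1, 1/2): F = (-6.500, 3.500).
Jacobian J = [[-4·s - t, -s], [-2·t - 1, -2·s - 1]].
At the point, J = [[3.500, 1.000], [-2.000, 1.000]] (det J = 5.500).
Solving J·Δ = −F gives Δ = (1.818, 0.136).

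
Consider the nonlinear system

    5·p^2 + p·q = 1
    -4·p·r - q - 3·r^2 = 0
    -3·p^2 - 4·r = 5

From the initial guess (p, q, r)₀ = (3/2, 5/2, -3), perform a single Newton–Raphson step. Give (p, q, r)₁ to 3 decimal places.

At (3/2, 5/2, -3): F = (14.000, -11.500, 0.250).
Jacobian J = [[10·p + q, p, 0], [-4·r, -1, -4·p - 6·r], [-6·p, 0, -4]].
At the point, J = [[17.500, 1.500, 0.000], [12.000, -1.000, 12.000], [-9.000, 0.000, -4.000]] (det J = -20.000).
Solving J·Δ = −F gives Δ = (-0.425, -4.375, 1.019).
Then the next iterate is (p, q, r)₁ = (1.075, -1.875, -1.981).

(1.075, -1.875, -1.981)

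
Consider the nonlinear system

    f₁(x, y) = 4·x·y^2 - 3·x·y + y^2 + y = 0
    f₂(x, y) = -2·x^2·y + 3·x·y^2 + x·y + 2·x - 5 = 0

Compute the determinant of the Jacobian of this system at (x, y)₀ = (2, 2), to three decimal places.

180.000

J = [[4·y^2 - 3·y, 8·x·y - 3·x + 2·y + 1], [-4·x·y + 3·y^2 + y + 2, -2·x^2 + 6·x·y + x]].
At the point, J = [[10.000, 31.000], [0.000, 18.000]].
det J = 180.000.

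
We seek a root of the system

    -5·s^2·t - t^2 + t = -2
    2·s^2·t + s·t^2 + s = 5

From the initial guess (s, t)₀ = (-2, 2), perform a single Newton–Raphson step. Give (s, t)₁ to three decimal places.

At (-2, 2): F = (-40.000, 1.000).
Jacobian J = [[-10·s·t, -5·s^2 - 2·t + 1], [4·s·t + t^2 + 1, 2·s^2 + 2·s·t]].
At the point, J = [[40.000, -23.000], [-11.000, 0.000]] (det J = -253.000).
Solving J·Δ = −F gives Δ = (0.091, -1.581).
Then the next iterate is (s, t)₁ = (-1.909, 0.419).

(-1.909, 0.419)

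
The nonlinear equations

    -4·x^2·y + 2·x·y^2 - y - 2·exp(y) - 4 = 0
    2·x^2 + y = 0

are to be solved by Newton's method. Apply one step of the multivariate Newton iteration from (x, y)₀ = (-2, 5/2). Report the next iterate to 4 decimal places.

At (-2, 5/2): F = (-95.864988, 10.5000).
Jacobian J = [[-8·x·y + 2·y^2, -4·x^2 + 4·x·y - 2·exp(y) - 1], [4·x, 1]].
At the point, J = [[52.5000, -61.364988], [-8.0000, 1.0000]] (det J = -438.419903).
Solving J·Δ = −F gives Δ = (1.2510, -0.4919).
Then the next iterate is (x, y)₁ = (-0.7490, 2.0081).

(-0.7490, 2.0081)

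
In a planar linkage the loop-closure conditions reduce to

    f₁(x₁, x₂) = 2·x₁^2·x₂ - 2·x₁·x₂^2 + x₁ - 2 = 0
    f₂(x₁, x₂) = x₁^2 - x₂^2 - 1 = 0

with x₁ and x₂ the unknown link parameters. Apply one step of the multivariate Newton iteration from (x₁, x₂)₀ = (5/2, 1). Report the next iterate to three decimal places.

At (5/2, 1): F = (8.000, 4.250).
Jacobian J = [[4·x₁·x₂ - 2·x₂^2 + 1, 2·x₁^2 - 4·x₁·x₂], [2·x₁, -2·x₂]].
At the point, J = [[9.000, 2.500], [5.000, -2.000]] (det J = -30.500).
Solving J·Δ = −F gives Δ = (-0.873, -0.057).
Then the next iterate is (x₁, x₂)₁ = (1.627, 0.943).

(1.627, 0.943)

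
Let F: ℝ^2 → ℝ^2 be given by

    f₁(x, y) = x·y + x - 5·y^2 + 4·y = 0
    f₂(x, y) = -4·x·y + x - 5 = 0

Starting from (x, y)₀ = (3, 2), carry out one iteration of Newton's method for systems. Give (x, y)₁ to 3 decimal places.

At (3, 2): F = (-3.000, -26.000).
Jacobian J = [[y + 1, x - 10·y + 4], [-4·y + 1, -4·x]].
At the point, J = [[3.000, -13.000], [-7.000, -12.000]] (det J = -127.000).
Solving J·Δ = −F gives Δ = (-2.378, -0.780).
Then the next iterate is (x, y)₁ = (0.622, 1.220).

(0.622, 1.220)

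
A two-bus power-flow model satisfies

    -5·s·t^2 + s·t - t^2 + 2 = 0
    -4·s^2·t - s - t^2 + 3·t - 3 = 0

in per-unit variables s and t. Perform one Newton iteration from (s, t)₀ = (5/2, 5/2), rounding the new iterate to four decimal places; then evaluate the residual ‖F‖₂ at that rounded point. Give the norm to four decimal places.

29.8553

At (5/2, 5/2): F = (-76.1250, -66.7500).
Jacobian J = [[-5·t^2 + t, -10·s·t + s - 2·t], [-8·s·t - 1, -4·s^2 - 2·t + 3]].
At the point, J = [[-28.7500, -65.0000], [-51.0000, -27.0000]] (det J = -2538.7500).
Solving J·Δ = −F gives Δ = (-0.8994, -0.7733).
Then the next iterate is (s, t)₁ = (1.6006, 1.7267).
Re-evaluating at (1.6006, 1.7267): F = (-22.078624, -20.096664), so ‖F‖₂ = 29.8553.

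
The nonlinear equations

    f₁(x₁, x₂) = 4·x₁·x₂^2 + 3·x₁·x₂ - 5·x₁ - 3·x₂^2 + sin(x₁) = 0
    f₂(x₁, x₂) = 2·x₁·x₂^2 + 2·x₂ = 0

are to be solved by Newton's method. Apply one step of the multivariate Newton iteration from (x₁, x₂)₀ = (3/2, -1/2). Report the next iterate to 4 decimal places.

At (3/2, -1/2): F = (-8.002505, -0.2500).
Jacobian J = [[4·x₂^2 + 3·x₂ + cos(x₁) - 5, 8·x₁·x₂ + 3·x₁ - 6·x₂], [2·x₂^2, 4·x₁·x₂ + 2]].
At the point, J = [[-5.429263, 1.5000], [0.5000, -1.0000]] (det J = 4.679263).
Solving J·Δ = −F gives Δ = (-1.7903, -1.1452).
Then the next iterate is (x₁, x₂)₁ = (-0.2903, -1.6452).

(-0.2903, -1.6452)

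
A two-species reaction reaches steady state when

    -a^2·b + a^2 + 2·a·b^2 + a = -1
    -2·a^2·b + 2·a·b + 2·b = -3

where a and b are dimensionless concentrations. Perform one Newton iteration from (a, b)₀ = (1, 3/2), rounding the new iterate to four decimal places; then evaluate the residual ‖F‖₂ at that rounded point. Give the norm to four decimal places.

8.1247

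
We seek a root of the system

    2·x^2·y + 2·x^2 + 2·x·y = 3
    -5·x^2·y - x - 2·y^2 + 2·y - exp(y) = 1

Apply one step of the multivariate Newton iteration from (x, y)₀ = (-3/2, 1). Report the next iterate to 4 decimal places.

(-1.3002, 0.3317)

At (-3/2, 1): F = (3.0000, -13.468282).
Jacobian J = [[4·x·y + 4·x + 2·y, 2·x^2 + 2·x], [-10·x·y - 1, -5·x^2 - 4·y - exp(y) + 2]].
At the point, J = [[-10.0000, 1.5000], [14.0000, -15.968282]] (det J = 138.682818).
Solving J·Δ = −F gives Δ = (0.1998, -0.6683).
Then the next iterate is (x, y)₁ = (-1.3002, 0.3317).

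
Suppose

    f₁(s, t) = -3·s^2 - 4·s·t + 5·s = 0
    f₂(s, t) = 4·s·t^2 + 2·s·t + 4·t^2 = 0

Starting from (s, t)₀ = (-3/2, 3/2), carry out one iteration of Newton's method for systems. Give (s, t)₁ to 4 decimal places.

(-0.7969, 1.4375)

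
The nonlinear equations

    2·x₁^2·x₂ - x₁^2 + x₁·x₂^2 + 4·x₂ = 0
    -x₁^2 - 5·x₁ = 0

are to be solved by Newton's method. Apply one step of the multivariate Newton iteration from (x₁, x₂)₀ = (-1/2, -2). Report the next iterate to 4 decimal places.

At (-1/2, -2): F = (-11.2500, 2.2500).
Jacobian J = [[4·x₁·x₂ - 2·x₁ + x₂^2, 2·x₁^2 + 2·x₁·x₂ + 4], [-2·x₁ - 5, 0]].
At the point, J = [[9.0000, 6.5000], [-4.0000, 0.0000]] (det J = 26.0000).
Solving J·Δ = −F gives Δ = (0.5625, 0.9519).
Then the next iterate is (x₁, x₂)₁ = (0.0625, -1.0481).

(0.0625, -1.0481)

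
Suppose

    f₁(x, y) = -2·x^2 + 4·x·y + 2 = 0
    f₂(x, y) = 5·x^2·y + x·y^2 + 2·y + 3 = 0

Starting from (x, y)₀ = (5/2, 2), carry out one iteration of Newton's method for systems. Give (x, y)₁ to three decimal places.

At (5/2, 2): F = (9.500, 79.500).
Jacobian J = [[-4·x + 4·y, 4·x], [10·x·y + y^2, 5·x^2 + 2·x·y + 2]].
At the point, J = [[-2.000, 10.000], [54.000, 43.250]] (det J = -626.500).
Solving J·Δ = −F gives Δ = (-0.613, -1.073).
Then the next iterate is (x, y)₁ = (1.887, 0.927).

(1.887, 0.927)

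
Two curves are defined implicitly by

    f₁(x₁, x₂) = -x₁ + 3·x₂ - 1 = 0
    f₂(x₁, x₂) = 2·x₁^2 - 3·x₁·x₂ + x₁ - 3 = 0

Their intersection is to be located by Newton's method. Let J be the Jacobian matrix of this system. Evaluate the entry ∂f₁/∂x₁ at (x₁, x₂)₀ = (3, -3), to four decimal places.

∂f₁/∂x₁ = -1.
At (3, -3) this is -1.0000.

-1.0000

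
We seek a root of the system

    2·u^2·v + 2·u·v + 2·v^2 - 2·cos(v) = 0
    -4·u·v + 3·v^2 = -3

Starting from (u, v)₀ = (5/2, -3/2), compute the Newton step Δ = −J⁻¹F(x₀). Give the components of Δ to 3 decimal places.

At (5/2, -3/2): F = (-21.89147, 24.750).
Jacobian J = [[4·u·v + 2·v, 2·u^2 + 2·u + 4·v + 2·sin(v)], [-4·v, -4·u + 6·v]].
At the point, J = [[-18.000, 9.50501], [6.000, -19.000]] (det J = 284.96994).
Solving J·Δ = −F gives Δ = (-0.634, 1.102).

(-0.634, 1.102)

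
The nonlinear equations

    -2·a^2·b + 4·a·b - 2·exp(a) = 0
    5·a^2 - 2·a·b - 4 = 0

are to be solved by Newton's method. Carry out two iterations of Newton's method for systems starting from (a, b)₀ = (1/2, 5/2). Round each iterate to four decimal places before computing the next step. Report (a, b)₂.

(3.2816, 2.9542)

At (1/2, 5/2): F = (0.452557, -5.2500).
Jacobian J = [[-4·a·b + 4·b - 2·exp(a), -2·a^2 + 4·a], [10·a - 2·b, -2·a]].
At the point, J = [[1.702557, 1.5000], [0.0000, -1.0000]] (det J = -1.702557).
Solving J·Δ = −F gives Δ = (4.3596, -5.2500).
Then the next iterate is (a, b)₁ = (4.8596, -2.7500).
Round to (4.8596, -2.7500) and repeat: F = (-181.514389, 140.806361), J = [[-215.489605, -27.793024], [54.0960, -9.7192]].
Δ = (-1.5780, 5.7042), so (a, b)₂ = (3.2816, 2.9542).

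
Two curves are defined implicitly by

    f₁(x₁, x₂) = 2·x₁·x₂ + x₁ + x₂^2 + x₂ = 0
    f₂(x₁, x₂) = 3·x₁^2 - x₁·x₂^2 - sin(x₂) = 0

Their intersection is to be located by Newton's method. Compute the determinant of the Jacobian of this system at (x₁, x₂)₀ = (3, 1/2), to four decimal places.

J = [[2·x₂ + 1, 2·x₁ + 2·x₂ + 1], [6·x₁ - x₂^2, -2·x₁·x₂ - cos(x₂)]].
At the point, J = [[2.0000, 8.0000], [17.7500, -3.877583]].
det J = -149.7552.

-149.7552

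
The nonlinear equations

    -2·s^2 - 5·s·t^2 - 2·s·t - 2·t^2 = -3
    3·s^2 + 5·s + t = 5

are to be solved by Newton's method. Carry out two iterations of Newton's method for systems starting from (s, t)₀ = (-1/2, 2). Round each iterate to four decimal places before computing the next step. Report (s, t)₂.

(0.6969, 0.6817)

At (-1/2, 2): F = (6.5000, -4.7500).
Jacobian J = [[-4·s - 5·t^2 - 2·t, -10·s·t - 2·s - 4·t], [6·s + 5, 1]].
At the point, J = [[-22.0000, 3.0000], [2.0000, 1.0000]] (det J = -28.0000).
Solving J·Δ = −F gives Δ = (0.7411, 3.2679).
Then the next iterate is (s, t)₁ = (0.2411, 5.2679).
Round to (0.2411, 5.2679) and repeat: F = (-88.611534, 1.647788), J = [[-150.254052, -34.254707], [6.4466, 1.0000]].
Δ = (0.4558, -4.5862), so (s, t)₂ = (0.6969, 0.6817).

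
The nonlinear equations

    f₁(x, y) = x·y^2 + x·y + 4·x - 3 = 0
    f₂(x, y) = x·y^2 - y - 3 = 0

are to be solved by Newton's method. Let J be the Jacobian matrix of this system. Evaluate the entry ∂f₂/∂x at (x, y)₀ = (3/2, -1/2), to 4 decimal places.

∂f₂/∂x = y^2.
At (3/2, -1/2) this is 0.2500.

0.2500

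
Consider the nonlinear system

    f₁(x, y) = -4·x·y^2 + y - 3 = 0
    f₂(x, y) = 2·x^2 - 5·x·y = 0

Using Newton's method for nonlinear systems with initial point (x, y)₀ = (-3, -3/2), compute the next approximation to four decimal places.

At (-3, -3/2): F = (22.5000, -4.5000).
Jacobian J = [[-4·y^2, -8·x·y + 1], [4·x - 5·y, -5·x]].
At the point, J = [[-9.0000, -35.0000], [-4.5000, 15.0000]] (det J = -292.5000).
Solving J·Δ = −F gives Δ = (0.6154, 0.4846).
Then the next iterate is (x, y)₁ = (-2.3846, -1.0154).

(-2.3846, -1.0154)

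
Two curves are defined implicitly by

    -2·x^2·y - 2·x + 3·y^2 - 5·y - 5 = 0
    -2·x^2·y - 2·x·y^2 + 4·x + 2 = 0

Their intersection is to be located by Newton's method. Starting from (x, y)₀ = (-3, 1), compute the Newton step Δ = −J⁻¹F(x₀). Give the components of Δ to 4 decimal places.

(1.4607, -0.2584)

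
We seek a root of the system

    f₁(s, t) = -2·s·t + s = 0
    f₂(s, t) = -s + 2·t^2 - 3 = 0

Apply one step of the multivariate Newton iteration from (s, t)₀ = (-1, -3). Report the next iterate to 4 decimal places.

(-0.3659, -1.7195)

At (-1, -3): F = (-7.0000, 16.0000).
Jacobian J = [[-2·t + 1, -2·s], [-1, 4·t]].
At the point, J = [[7.0000, 2.0000], [-1.0000, -12.0000]] (det J = -82.0000).
Solving J·Δ = −F gives Δ = (0.6341, 1.2805).
Then the next iterate is (s, t)₁ = (-0.3659, -1.7195).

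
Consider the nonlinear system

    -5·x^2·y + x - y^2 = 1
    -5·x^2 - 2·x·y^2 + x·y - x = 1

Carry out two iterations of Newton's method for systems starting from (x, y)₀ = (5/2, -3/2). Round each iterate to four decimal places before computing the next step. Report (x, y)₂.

At (5/2, -3/2): F = (46.1250, -49.7500).
Jacobian J = [[-10·x·y + 1, -5·x^2 - 2·y], [-10·x - 2·y^2 + y - 1, -4·x·y + x]].
At the point, J = [[38.5000, -28.2500], [-32.0000, 17.5000]] (det J = -230.2500).
Solving J·Δ = −F gives Δ = (-2.5983, -1.9083).
Then the next iterate is (x, y)₁ = (-0.0983, -3.4083).
Round to (-0.0983, -3.4083) and repeat: F = (-12.550139, 1.668827), J = [[-2.350359, 6.768286], [-26.658318, -1.438444]].
Δ = (-0.0368, 1.8415), so (x, y)₂ = (-0.1351, -1.5668).

(-0.1351, -1.5668)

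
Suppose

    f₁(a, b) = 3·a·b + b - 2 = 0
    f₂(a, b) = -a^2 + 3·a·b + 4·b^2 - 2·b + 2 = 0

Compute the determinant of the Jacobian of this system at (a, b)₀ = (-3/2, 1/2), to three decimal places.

12.000

J = [[3·b, 3·a + 1], [-2·a + 3·b, 3·a + 8·b - 2]].
At the point, J = [[1.500, -3.500], [4.500, -2.500]].
det J = 12.000.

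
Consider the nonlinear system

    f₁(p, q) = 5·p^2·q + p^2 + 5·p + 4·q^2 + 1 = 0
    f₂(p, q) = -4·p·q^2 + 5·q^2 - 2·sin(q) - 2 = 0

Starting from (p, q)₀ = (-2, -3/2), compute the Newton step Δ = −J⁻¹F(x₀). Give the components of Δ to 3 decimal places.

At (-2, -3/2): F = (-26.000, 29.24499).
Jacobian J = [[10·p·q + 2·p + 5, 5·p^2 + 8·q], [-4·q^2, -8·p·q + 10·q - 2·cos(q)]].
At the point, J = [[31.000, 8.000], [-9.000, -39.14147]] (det J = -1141.38571).
Solving J·Δ = −F gives Δ = (0.687, 0.589).

(0.687, 0.589)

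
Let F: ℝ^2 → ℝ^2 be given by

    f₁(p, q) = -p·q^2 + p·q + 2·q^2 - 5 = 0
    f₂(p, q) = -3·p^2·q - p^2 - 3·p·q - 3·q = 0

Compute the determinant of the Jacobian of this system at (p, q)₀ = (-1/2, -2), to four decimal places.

24.0000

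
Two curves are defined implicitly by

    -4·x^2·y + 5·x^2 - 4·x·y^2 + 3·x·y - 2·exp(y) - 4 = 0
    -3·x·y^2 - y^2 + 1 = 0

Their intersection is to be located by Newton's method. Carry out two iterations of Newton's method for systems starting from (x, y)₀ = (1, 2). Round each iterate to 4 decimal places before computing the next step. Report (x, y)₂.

(1.4948, 0.4902)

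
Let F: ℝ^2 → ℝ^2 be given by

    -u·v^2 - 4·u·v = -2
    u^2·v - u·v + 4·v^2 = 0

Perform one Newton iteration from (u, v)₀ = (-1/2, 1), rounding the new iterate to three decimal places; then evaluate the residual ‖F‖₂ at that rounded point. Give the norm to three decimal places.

At (-1/2, 1): F = (4.500, 4.750).
Jacobian J = [[-v^2 - 4·v, -2·u·v - 4·u], [2·u·v - v, u^2 - u + 8·v]].
At the point, J = [[-5.000, 3.000], [-2.000, 8.750]] (det J = -37.750).
Solving J·Δ = −F gives Δ = (0.666, -0.391).
Then the next iterate is (u, v)₁ = (0.166, 0.609).
Re-evaluating at (0.166, 0.609): F = (1.53406, 1.39921), so ‖F‖₂ = 2.076.

2.076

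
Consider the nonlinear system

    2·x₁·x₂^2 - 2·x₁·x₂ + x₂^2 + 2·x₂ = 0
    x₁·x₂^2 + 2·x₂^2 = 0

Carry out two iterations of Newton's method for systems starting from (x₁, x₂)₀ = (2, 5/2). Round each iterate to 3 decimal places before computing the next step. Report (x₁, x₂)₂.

At (2, 5/2): F = (26.250, 25.000).
Jacobian J = [[2·x₂^2 - 2·x₂, 4·x₁·x₂ - 2·x₁ + 2·x₂ + 2], [x₂^2, 2·x₁·x₂ + 4·x₂]].
At the point, J = [[7.500, 23.000], [6.250, 20.000]] (det J = 6.250).
Solving J·Δ = −F gives Δ = (8.000, -3.750).
Then the next iterate is (x₁, x₂)₁ = (10.000, -1.250).
Round to (10.000, -1.250) and repeat: F = (55.31250, 18.750), J = [[5.625, -70.500], [1.56250, -30.000]].
Δ = (-5.760, 0.325), so (x₁, x₂)₂ = (4.240, -0.925).

(4.240, -0.925)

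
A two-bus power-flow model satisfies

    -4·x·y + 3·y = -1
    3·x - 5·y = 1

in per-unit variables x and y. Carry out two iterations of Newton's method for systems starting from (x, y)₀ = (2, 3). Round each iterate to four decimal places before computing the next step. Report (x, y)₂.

At (2, 3): F = (-14.0000, -10.0000).
Jacobian J = [[-4·y, -4·x + 3], [3, -5]].
At the point, J = [[-12.0000, -5.0000], [3.0000, -5.0000]] (det J = 75.0000).
Solving J·Δ = −F gives Δ = (-0.2667, -2.1600).
Then the next iterate is (x, y)₁ = (1.7333, 0.8400).
Round to (1.7333, 0.8400) and repeat: F = (-2.303888, -0.0001), J = [[-3.3600, -3.9332], [3.0000, -5.0000]].
Δ = (-0.4028, -0.2417), so (x, y)₂ = (1.3305, 0.5983).

(1.3305, 0.5983)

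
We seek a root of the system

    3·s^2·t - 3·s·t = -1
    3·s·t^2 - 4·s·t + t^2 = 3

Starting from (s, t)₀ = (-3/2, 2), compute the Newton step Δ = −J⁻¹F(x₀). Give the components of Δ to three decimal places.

(0.896, -0.177)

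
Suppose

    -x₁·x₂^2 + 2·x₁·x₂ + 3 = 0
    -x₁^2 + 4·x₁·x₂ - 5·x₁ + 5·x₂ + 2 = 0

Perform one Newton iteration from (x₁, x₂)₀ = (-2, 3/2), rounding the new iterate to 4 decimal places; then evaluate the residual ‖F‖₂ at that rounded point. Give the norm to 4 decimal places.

0.6201

At (-2, 3/2): F = (1.5000, 3.5000).
Jacobian J = [[-x₂^2 + 2·x₂, -2·x₁·x₂ + 2·x₁], [-2·x₁ + 4·x₂ - 5, 4·x₁ + 5]].
At the point, J = [[0.7500, 2.0000], [5.0000, -3.0000]] (det J = -12.2500).
Solving J·Δ = −F gives Δ = (-0.9388, -0.3980).
Then the next iterate is (x₁, x₂)₁ = (-2.9388, 1.1020).
Re-evaluating at (-2.9388, 1.1020): F = (0.091775, 0.613224), so ‖F‖₂ = 0.6201.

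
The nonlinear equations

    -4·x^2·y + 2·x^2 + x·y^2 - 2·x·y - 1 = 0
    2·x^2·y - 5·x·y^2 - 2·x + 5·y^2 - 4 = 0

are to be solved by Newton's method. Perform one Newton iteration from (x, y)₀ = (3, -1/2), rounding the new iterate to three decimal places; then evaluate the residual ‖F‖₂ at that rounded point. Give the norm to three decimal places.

11.145

At (3, -1/2): F = (38.750, -21.500).
Jacobian J = [[-8·x·y + 4·x + y^2 - 2·y, -4·x^2 + 2·x·y - 2·x], [4·x·y - 5·y^2 - 2, 2·x^2 - 10·x·y + 10·y]].
At the point, J = [[25.250, -45.000], [-9.250, 28.000]] (det J = 290.750).
Solving J·Δ = −F gives Δ = (-0.404, 0.634).
Then the next iterate is (x, y)₁ = (2.596, 0.134).
Re-evaluating at (2.596, 0.134): F = (8.21710, -7.52918), so ‖F‖₂ = 11.145.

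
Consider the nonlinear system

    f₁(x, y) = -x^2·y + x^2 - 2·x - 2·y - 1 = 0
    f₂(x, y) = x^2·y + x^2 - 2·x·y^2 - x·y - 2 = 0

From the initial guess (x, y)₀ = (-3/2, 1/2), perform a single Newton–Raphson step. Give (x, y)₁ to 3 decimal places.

(-0.935, 0.535)

At (-3/2, 1/2): F = (2.125, 2.875).
Jacobian J = [[-2·x·y + 2·x - 2, -x^2 - 2], [2·x·y + 2·x - 2·y^2 - y, x^2 - 4·x·y - x]].
At the point, J = [[-3.500, -4.250], [-5.500, 6.750]] (det J = -47.000).
Solving J·Δ = −F gives Δ = (0.565, 0.035).
Then the next iterate is (x, y)₁ = (-0.935, 0.535).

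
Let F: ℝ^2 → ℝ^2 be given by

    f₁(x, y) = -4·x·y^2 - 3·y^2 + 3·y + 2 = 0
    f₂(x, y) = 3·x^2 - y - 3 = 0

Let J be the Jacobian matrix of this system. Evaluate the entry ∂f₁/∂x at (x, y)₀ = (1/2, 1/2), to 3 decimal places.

-1.000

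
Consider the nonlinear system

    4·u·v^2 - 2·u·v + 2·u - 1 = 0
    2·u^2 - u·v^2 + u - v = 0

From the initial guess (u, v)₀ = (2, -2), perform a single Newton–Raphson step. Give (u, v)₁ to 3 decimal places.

At (2, -2): F = (43.000, 4.000).
Jacobian J = [[4·v^2 - 2·v + 2, 8·u·v - 2·u], [4·u - v^2 + 1, -2·u·v - 1]].
At the point, J = [[22.000, -36.000], [5.000, 7.000]] (det J = 334.000).
Solving J·Δ = −F gives Δ = (-1.332, 0.380).
Then the next iterate is (u, v)₁ = (0.668, -1.620).

(0.668, -1.620)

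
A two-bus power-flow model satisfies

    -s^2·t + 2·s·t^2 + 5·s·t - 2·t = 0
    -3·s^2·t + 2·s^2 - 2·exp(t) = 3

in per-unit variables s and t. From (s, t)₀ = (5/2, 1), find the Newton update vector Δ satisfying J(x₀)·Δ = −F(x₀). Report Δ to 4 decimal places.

At (5/2, 1): F = (9.2500, -14.686564).
Jacobian J = [[-2·s·t + 2·t^2 + 5·t, -s^2 + 4·s·t + 5·s - 2], [-6·s·t + 4·s, -3·s^2 - 2·exp(t)]].
At the point, J = [[2.0000, 14.2500], [-5.0000, -24.186564]] (det J = 22.876873).
Solving J·Δ = −F gives Δ = (0.6313, -0.7377).

(0.6313, -0.7377)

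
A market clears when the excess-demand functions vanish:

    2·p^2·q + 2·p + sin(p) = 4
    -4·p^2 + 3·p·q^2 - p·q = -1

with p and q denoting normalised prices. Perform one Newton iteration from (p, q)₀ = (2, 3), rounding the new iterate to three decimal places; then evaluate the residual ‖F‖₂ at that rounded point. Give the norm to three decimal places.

At (2, 3): F = (24.90930, 33.000).
Jacobian J = [[4·p·q + cos(p) + 2, 2·p^2], [-8·p + 3·q^2 - q, 6·p·q - p]].
At the point, J = [[25.58385, 8.000], [8.000, 34.000]] (det J = 805.85101).
Solving J·Δ = −F gives Δ = (-0.723, -0.800).
Then the next iterate is (p, q)₁ = (1.277, 2.200).
Re-evaluating at (1.277, 2.200): F = (6.68636, 10.20972), so ‖F‖₂ = 12.204.

12.204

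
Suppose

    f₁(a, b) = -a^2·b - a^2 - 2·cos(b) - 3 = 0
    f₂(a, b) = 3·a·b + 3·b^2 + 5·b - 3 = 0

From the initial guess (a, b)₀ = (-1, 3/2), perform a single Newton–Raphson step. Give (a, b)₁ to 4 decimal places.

At (-1, 3/2): F = (-5.641474, 6.7500).
Jacobian J = [[-2·a·b - 2·a, -a^2 + 2·sin(b)], [3·b, 3·a + 6·b + 5]].
At the point, J = [[5.0000, 0.994990], [4.5000, 11.0000]] (det J = 50.522545).
Solving J·Δ = −F gives Δ = (1.3612, -1.1705).
Then the next iterate is (a, b)₁ = (0.3612, 0.3295).

(0.3612, 0.3295)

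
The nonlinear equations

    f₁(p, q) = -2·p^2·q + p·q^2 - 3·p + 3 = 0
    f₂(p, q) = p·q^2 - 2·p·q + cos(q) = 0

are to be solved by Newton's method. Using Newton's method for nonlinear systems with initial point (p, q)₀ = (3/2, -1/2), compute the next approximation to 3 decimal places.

(-0.346, -0.389)

At (3/2, -1/2): F = (1.125, 2.75258).
Jacobian J = [[-4·p·q + q^2 - 3, -2·p^2 + 2·p·q], [q^2 - 2·q, 2·p·q - 2·p - sin(q)]].
At the point, J = [[0.250, -6.000], [1.250, -4.02057]] (det J = 6.49486).
Solving J·Δ = −F gives Δ = (-1.846, 0.111).
Then the next iterate is (p, q)₁ = (-0.346, -0.389).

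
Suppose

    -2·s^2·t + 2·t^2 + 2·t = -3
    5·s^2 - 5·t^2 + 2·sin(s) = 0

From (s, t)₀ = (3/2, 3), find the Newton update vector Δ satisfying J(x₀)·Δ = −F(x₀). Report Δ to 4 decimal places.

At (3/2, 3): F = (13.5000, -31.755010).
Jacobian J = [[-4·s·t, -2·s^2 + 4·t + 2], [10·s + 2·cos(s), -10·t]].
At the point, J = [[-18.0000, 9.5000], [15.141474, -30.0000]] (det J = 396.155993).
Solving J·Δ = −F gives Δ = (0.2608, -0.9269).

(0.2608, -0.9269)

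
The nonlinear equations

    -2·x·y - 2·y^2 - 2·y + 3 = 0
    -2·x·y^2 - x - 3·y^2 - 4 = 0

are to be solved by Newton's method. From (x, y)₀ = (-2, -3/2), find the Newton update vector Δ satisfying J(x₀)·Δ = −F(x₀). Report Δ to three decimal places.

(-0.329, 0.686)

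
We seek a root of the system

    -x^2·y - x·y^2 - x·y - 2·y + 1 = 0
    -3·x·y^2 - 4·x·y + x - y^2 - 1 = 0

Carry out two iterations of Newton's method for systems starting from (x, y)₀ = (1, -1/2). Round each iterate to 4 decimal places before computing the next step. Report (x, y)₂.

(3.3617, -0.1576)

At (1, -1/2): F = (2.7500, 1.0000).
Jacobian J = [[-2·x·y - y^2 - y, -x^2 - 2·x·y - x - 2], [-3·y^2 - 4·y + 1, -6·x·y - 4·x - 2·y]].
At the point, J = [[1.2500, -3.0000], [2.2500, 0.0000]] (det J = 6.7500).
Solving J·Δ = −F gives Δ = (-0.4444, 0.7315).
Then the next iterate is (x, y)₁ = (0.5556, 0.2315).
Round to (0.5556, 0.2315) and repeat: F = (0.307141, -1.101805), J = [[-0.542335, -3.121534], [-0.086777, -3.457128]].
Δ = (2.8061, -0.3891), so (x, y)₂ = (3.3617, -0.1576).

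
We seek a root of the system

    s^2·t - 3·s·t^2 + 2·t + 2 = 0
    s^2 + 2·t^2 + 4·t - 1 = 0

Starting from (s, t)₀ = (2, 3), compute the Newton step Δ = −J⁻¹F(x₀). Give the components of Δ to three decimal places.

At (2, 3): F = (-34.000, 33.000).
Jacobian J = [[2·s·t - 3·t^2, s^2 - 6·s·t + 2], [2·s, 4·t + 4]].
At the point, J = [[-15.000, -30.000], [4.000, 16.000]] (det J = -120.000).
Solving J·Δ = −F gives Δ = (3.717, -2.992).

(3.717, -2.992)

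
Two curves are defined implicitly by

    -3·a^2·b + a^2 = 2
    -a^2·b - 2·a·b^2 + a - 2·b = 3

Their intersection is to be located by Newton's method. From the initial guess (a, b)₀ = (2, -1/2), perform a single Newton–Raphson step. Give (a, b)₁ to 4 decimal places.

(2.4000, 0.5000)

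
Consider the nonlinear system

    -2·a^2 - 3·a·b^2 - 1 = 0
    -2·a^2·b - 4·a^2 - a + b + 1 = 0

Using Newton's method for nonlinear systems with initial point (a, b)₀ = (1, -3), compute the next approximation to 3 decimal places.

At (1, -3): F = (-30.000, -1.000).
Jacobian J = [[-4·a - 3·b^2, -6·a·b], [-4·a·b - 8·a - 1, -2·a^2 + 1]].
At the point, J = [[-31.000, 18.000], [3.000, -1.000]] (det J = -23.000).
Solving J·Δ = −F gives Δ = (2.087, 5.261).
Then the next iterate is (a, b)₁ = (3.087, 2.261).

(3.087, 2.261)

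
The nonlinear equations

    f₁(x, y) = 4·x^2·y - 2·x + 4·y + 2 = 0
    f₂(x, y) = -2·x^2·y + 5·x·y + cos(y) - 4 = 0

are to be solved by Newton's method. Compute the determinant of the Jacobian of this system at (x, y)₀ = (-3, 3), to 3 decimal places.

J = [[8·x·y - 2, 4·x^2 + 4], [-4·x·y + 5·y, -2·x^2 + 5·x - sin(y)]].
At the point, J = [[-74.000, 40.000], [51.000, -33.14112]].
det J = 412.443.

412.443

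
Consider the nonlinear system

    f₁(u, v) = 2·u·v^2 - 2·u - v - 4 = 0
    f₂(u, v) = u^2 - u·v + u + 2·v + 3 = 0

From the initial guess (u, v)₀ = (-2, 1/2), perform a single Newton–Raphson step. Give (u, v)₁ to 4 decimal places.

(-0.7660, -0.1702)

At (-2, 1/2): F = (-1.5000, 7.0000).
Jacobian J = [[2·v^2 - 2, 4·u·v - 1], [2·u - v + 1, -u + 2]].
At the point, J = [[-1.5000, -5.0000], [-3.5000, 4.0000]] (det J = -23.5000).
Solving J·Δ = −F gives Δ = (1.2340, -0.6702).
Then the next iterate is (u, v)₁ = (-0.7660, -0.1702).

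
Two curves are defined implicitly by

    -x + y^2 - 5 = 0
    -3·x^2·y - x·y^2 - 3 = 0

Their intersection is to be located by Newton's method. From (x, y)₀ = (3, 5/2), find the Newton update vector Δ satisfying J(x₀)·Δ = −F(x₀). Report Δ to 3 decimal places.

(-1.743, 0.001)

At (3, 5/2): F = (-1.750, -89.250).
Jacobian J = [[-1, 2·y], [-6·x·y - y^2, -3·x^2 - 2·x·y]].
At the point, J = [[-1.000, 5.000], [-51.250, -42.000]] (det J = 298.250).
Solving J·Δ = −F gives Δ = (-1.743, 0.001).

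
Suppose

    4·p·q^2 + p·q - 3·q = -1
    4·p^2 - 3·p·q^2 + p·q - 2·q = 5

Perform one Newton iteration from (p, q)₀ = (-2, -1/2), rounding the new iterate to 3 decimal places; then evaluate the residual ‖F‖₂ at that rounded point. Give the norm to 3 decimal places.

At (-2, -1/2): F = (1.500, 14.500).
Jacobian J = [[4·q^2 + q, 8·p·q + p - 3], [8·p - 3·q^2 + q, -6·p·q + p - 2]].
At the point, J = [[0.500, 3.000], [-17.250, -10.000]] (det J = 46.750).
Solving J·Δ = −F gives Δ = (1.251, -0.709).
Then the next iterate is (p, q)₁ = (-0.749, -1.209).
Re-evaluating at (-0.749, -1.209): F = (1.15334, 3.85194), so ‖F‖₂ = 4.021.

4.021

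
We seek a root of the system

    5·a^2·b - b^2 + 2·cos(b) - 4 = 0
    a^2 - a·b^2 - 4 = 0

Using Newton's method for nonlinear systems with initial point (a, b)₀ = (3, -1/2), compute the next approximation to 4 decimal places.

At (3, -1/2): F = (-24.994835, 4.2500).
Jacobian J = [[10·a·b, 5·a^2 - 2·b - 2·sin(b)], [2·a - b^2, -2·a·b]].
At the point, J = [[-15.0000, 46.958851], [5.7500, 3.0000]] (det J = -315.013394).
Solving J·Δ = −F gives Δ = (-0.8716, 0.2539).
Then the next iterate is (a, b)₁ = (2.1284, -0.2461).

(2.1284, -0.2461)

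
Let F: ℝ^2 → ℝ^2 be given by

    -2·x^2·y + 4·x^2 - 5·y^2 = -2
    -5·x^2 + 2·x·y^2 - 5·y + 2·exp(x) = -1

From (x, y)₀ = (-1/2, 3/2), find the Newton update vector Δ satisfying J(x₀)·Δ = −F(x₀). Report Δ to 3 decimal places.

(0.369, -0.604)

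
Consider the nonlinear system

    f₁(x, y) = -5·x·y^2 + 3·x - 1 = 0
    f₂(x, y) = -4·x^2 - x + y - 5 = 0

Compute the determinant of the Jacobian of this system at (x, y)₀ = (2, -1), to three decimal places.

J = [[-5·y^2 + 3, -10·x·y], [-8·x - 1, 1]].
At the point, J = [[-2.000, 20.000], [-17.000, 1.000]].
det J = 338.000.

338.000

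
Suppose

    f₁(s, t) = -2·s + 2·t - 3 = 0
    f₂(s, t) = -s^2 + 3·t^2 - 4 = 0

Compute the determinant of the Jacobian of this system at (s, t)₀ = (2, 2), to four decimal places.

J = [[-2, 2], [-2·s, 6·t]].
At the point, J = [[-2.0000, 2.0000], [-4.0000, 12.0000]].
det J = -16.0000.

-16.0000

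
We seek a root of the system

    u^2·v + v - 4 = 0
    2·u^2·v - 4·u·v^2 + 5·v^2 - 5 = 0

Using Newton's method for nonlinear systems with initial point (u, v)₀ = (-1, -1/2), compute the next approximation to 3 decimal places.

(3.722, -0.361)

At (-1, -1/2): F = (-5.000, -3.750).
Jacobian J = [[2·u·v, u^2 + 1], [4·u·v - 4·v^2, 2·u^2 - 8·u·v + 10·v]].
At the point, J = [[1.000, 2.000], [1.000, -7.000]] (det J = -9.000).
Solving J·Δ = −F gives Δ = (4.722, 0.139).
Then the next iterate is (u, v)₁ = (3.722, -0.361).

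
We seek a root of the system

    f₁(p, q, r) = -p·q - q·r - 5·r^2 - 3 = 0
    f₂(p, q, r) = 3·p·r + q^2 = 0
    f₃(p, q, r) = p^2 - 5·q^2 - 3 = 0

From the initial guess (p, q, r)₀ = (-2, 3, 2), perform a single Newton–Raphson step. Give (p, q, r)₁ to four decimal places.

At (-2, 3, 2): F = (-23.0000, -3.0000, -44.0000).
Jacobian J = [[-q, -p - r, -q - 10·r], [3·r, 2·q, 3·p], [2·p, -10·q, 0]].
At the point, J = [[-3.0000, 0.0000, -23.0000], [6.0000, 6.0000, -6.0000], [-4.0000, -30.0000, 0.0000]] (det J = 4128.0000).
Solving J·Δ = −F gives Δ = (0.9695, -1.5959, -1.1265).
Then the next iterate is (p, q, r)₁ = (-1.0305, 1.4041, 0.8735).

(-1.0305, 1.4041, 0.8735)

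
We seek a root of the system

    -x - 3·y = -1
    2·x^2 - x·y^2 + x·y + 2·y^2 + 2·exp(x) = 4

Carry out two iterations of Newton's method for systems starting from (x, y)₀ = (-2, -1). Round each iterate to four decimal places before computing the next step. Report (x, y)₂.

At (-2, -1): F = (6.0000, 10.270671).
Jacobian J = [[-1, -3], [4·x - y^2 + y + 2·exp(x), -2·x·y + x + 4·y]].
At the point, J = [[-1.0000, -3.0000], [-9.729329, -10.0000]] (det J = -19.187988).
Solving J·Δ = −F gives Δ = (-1.5212, 2.5071).
Then the next iterate is (x, y)₁ = (-3.5212, 1.5071).
Round to (-3.5212, 1.5071) and repeat: F = (-0.0001, 28.090606), J = [[-1.0000, -3.0000], [-14.789923, 13.120801]].
Δ = (1.4658, -0.4886), so (x, y)₂ = (-2.0554, 1.0185).

(-2.0554, 1.0185)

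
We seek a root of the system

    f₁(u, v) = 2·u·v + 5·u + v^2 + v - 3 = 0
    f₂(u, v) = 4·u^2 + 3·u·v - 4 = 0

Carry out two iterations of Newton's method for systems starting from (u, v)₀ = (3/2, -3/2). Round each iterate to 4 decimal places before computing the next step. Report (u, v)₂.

At (3/2, -3/2): F = (0.7500, -1.7500).
Jacobian J = [[2·v + 5, 2·u + 2·v + 1], [8·u + 3·v, 3·u]].
At the point, J = [[2.0000, 1.0000], [7.5000, 4.5000]] (det J = 1.5000).
Solving J·Δ = −F gives Δ = (-3.4167, 6.0833).
Then the next iterate is (u, v)₁ = (-1.9167, 4.5833).
Round to (-1.9167, 4.5833) and repeat: F = (-4.563183, -15.659478), J = [[14.1666, 6.3332], [-1.5837, -5.7501]].
Δ = (1.7558, -3.2069), so (u, v)₂ = (-0.1609, 1.3764).

(-0.1609, 1.3764)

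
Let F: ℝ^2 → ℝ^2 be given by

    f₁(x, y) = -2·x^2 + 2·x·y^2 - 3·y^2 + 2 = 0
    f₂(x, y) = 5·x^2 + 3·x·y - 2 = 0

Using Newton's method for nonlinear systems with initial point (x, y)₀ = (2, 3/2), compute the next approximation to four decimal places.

(0.9048, 1.4722)

At (2, 3/2): F = (-3.7500, 27.0000).
Jacobian J = [[-4·x + 2·y^2, 4·x·y - 6·y], [10·x + 3·y, 3·x]].
At the point, J = [[-3.5000, 3.0000], [24.5000, 6.0000]] (det J = -94.5000).
Solving J·Δ = −F gives Δ = (-1.0952, -0.0278).
Then the next iterate is (x, y)₁ = (0.9048, 1.4722).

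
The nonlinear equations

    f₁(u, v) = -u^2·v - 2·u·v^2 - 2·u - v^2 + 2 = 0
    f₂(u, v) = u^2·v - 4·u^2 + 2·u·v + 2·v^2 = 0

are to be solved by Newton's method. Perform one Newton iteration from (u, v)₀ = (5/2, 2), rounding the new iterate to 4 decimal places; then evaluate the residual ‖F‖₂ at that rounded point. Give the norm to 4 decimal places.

11.5860

At (5/2, 2): F = (-39.5000, 5.5000).
Jacobian J = [[-2·u·v - 2·v^2 - 2, -u^2 - 4·u·v - 2·v], [2·u·v - 8·u + 2·v, u^2 + 2·u + 4·v]].
At the point, J = [[-20.0000, -30.2500], [-6.0000, 19.2500]] (det J = -566.5000).
Solving J·Δ = −F gives Δ = (-1.0485, -0.6125).
Then the next iterate is (u, v)₁ = (1.4515, 1.3875).
Re-evaluating at (1.4515, 1.3875): F = (-11.340142, 2.374073), so ‖F‖₂ = 11.5860.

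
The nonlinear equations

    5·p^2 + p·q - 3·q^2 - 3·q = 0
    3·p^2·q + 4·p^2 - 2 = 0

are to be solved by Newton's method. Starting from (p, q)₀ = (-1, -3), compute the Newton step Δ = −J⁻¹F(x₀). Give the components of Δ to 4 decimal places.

At (-1, -3): F = (-10.0000, -7.0000).
Jacobian J = [[10·p + q, p - 6·q - 3], [6·p·q + 8·p, 3·p^2]].
At the point, J = [[-13.0000, 14.0000], [10.0000, 3.0000]] (det J = -179.0000).
Solving J·Δ = −F gives Δ = (0.3799, 1.0670).

(0.3799, 1.0670)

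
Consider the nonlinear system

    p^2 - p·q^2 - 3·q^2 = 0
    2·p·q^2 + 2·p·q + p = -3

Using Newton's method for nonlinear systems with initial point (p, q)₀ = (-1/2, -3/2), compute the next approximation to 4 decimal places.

(-1.4455, -1.1931)

At (-1/2, -3/2): F = (-5.3750, 1.7500).
Jacobian J = [[2·p - q^2, -2·p·q - 6·q], [2·q^2 + 2·q + 1, 4·p·q + 2·p]].
At the point, J = [[-3.2500, 7.5000], [2.5000, 2.0000]] (det J = -25.2500).
Solving J·Δ = −F gives Δ = (-0.9455, 0.3069).
Then the next iterate is (p, q)₁ = (-1.4455, -1.1931).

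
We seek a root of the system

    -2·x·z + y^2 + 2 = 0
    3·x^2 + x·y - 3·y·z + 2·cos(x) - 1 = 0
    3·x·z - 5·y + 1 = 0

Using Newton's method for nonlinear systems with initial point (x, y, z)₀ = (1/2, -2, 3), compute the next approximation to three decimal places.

At (1/2, -2, 3): F = (3.000, 18.50517, 15.500).
Jacobian J = [[-2·z, 2·y, -2·x], [6·x + y - 2·sin(x), x - 3·z, -3·y], [3·z, -5, 3·x]].
At the point, J = [[-6.000, -4.000, -1.000], [0.04115, -8.500, 6.000], [9.000, -5.000, 1.500]] (det J = -395.54736).
Solving J·Δ = −F gives Δ = (-0.628, 1.818, -0.504).
Then the next iterate is (x, y, z)₁ = (-0.128, -0.182, 2.496).

(-0.128, -0.182, 2.496)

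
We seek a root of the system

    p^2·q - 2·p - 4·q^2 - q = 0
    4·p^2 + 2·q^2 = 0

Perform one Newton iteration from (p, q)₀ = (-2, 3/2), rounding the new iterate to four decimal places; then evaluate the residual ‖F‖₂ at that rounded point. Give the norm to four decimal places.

At (-2, 3/2): F = (-0.5000, 20.5000).
Jacobian J = [[2·p·q - 2, p^2 - 8·q - 1], [8·p, 4·q]].
At the point, J = [[-8.0000, -9.0000], [-16.0000, 6.0000]] (det J = -192.0000).
Solving J·Δ = −F gives Δ = (0.9453, -0.8958).
Then the next iterate is (p, q)₁ = (-1.0547, 0.6042).
Re-evaluating at (-1.0547, 0.6042): F = (0.717077, 5.179684), so ‖F‖₂ = 5.2291.

5.2291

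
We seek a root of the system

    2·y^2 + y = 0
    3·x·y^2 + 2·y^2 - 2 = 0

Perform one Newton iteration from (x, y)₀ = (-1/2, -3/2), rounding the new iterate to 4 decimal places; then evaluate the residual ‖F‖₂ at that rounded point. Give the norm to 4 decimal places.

1.1967

At (-1/2, -3/2): F = (3.0000, -0.8750).
Jacobian J = [[0, 4·y + 1], [3·y^2, 6·x·y + 4·y]].
At the point, J = [[0.0000, -5.0000], [6.7500, -1.5000]] (det J = 33.7500).
Solving J·Δ = −F gives Δ = (0.2630, 0.6000).
Then the next iterate is (x, y)₁ = (-0.2370, -0.9000).
Re-evaluating at (-0.2370, -0.9000): F = (0.7200, -0.955910), so ‖F‖₂ = 1.1967.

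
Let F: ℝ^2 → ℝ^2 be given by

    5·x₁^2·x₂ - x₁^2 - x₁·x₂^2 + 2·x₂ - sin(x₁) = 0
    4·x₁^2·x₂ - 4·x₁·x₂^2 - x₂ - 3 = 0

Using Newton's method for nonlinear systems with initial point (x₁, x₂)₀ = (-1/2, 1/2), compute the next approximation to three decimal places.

(-2.724, -1.586)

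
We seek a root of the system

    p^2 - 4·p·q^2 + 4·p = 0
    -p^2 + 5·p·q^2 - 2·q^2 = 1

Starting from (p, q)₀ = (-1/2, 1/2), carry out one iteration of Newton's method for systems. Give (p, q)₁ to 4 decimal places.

(0.2685, 0.3565)

At (-1/2, 1/2): F = (-1.2500, -2.3750).
Jacobian J = [[2·p - 4·q^2 + 4, -8·p·q], [-2·p + 5·q^2, 10·p·q - 4·q]].
At the point, J = [[2.0000, 2.0000], [2.2500, -4.5000]] (det J = -13.5000).
Solving J·Δ = −F gives Δ = (0.7685, -0.1435).
Then the next iterate is (p, q)₁ = (0.2685, 0.3565).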